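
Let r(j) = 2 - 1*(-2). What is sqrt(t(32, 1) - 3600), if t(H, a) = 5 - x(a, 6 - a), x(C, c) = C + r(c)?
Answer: 60*I ≈ 60.0*I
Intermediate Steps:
r(j) = 4 (r(j) = 2 + 2 = 4)
x(C, c) = 4 + C (x(C, c) = C + 4 = 4 + C)
t(H, a) = 1 - a (t(H, a) = 5 - (4 + a) = 5 + (-4 - a) = 1 - a)
sqrt(t(32, 1) - 3600) = sqrt((1 - 1*1) - 3600) = sqrt((1 - 1) - 3600) = sqrt(0 - 3600) = sqrt(-3600) = 60*I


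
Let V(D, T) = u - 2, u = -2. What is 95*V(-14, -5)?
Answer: -380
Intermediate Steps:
V(D, T) = -4 (V(D, T) = -2 - 2 = -4)
95*V(-14, -5) = 95*(-4) = -380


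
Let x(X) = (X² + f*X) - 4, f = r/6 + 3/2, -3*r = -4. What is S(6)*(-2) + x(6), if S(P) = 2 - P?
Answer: 151/3 ≈ 50.333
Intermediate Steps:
r = 4/3 (r = -⅓*(-4) = 4/3 ≈ 1.3333)
f = 31/18 (f = (4/3)/6 + 3/2 = (4/3)*(⅙) + 3*(½) = 2/9 + 3/2 = 31/18 ≈ 1.7222)
x(X) = -4 + X² + 31*X/18 (x(X) = (X² + 31*X/18) - 4 = -4 + X² + 31*X/18)
S(6)*(-2) + x(6) = (2 - 1*6)*(-2) + (-4 + 6² + (31/18)*6) = (2 - 6)*(-2) + (-4 + 36 + 31/3) = -4*(-2) + 127/3 = 8 + 127/3 = 151/3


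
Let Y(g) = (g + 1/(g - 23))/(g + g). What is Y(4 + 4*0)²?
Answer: 5625/23104 ≈ 0.24346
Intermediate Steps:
Y(g) = (g + 1/(-23 + g))/(2*g) (Y(g) = (g + 1/(-23 + g))/((2*g)) = (g + 1/(-23 + g))*(1/(2*g)) = (g + 1/(-23 + g))/(2*g))
Y(4 + 4*0)² = ((1 + (4 + 4*0)² - 23*(4 + 4*0))/(2*(4 + 4*0)*(-23 + (4 + 4*0))))² = ((1 + (4 + 0)² - 23*(4 + 0))/(2*(4 + 0)*(-23 + (4 + 0))))² = ((½)*(1 + 4² - 23*4)/(4*(-23 + 4)))² = ((½)*(¼)*(1 + 16 - 92)/(-19))² = ((½)*(¼)*(-1/19)*(-75))² = (75/152)² = 5625/23104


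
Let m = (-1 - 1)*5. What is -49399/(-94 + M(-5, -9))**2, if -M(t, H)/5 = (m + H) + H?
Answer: -49399/2116 ≈ -23.345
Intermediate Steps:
m = -10 (m = -2*5 = -10)
M(t, H) = 50 - 10*H (M(t, H) = -5*((-10 + H) + H) = -5*(-10 + 2*H) = 50 - 10*H)
-49399/(-94 + M(-5, -9))**2 = -49399/(-94 + (50 - 10*(-9)))**2 = -49399/(-94 + (50 + 90))**2 = -49399/(-94 + 140)**2 = -49399/(46**2) = -49399/2116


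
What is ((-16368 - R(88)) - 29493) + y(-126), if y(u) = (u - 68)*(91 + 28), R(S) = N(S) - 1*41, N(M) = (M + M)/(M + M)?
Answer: -68907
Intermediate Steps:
N(M) = 1 (N(M) = (2*M)/((2*M)) = (2*M)*(1/(2*M)) = 1)
R(S) = -40 (R(S) = 1 - 1*41 = 1 - 41 = -40)
y(u) = -8092 + 119*u (y(u) = (-68 + u)*119 = -8092 + 119*u)
((-16368 - R(88)) - 29493) + y(-126) = ((-16368 - 1*(-40)) - 29493) + (-8092 + 119*(-126)) = ((-16368 + 40) - 29493) + (-8092 - 14994) = (-16328 - 29493) - 23086 = -45821 - 23086 = -68907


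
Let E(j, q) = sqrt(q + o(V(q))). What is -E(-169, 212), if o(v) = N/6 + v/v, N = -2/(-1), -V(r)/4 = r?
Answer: -8*sqrt(30)/3 ≈ -14.606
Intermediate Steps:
V(r) = -4*r
N = 2 (N = -2*(-1) = 2)
o(v) = 4/3 (o(v) = 2/6 + v/v = 2*(1/6) + 1 = 1/3 + 1 = 4/3)
E(j, q) = sqrt(4/3 + q) (E(j, q) = sqrt(q + 4/3) = sqrt(4/3 + q))
-E(-169, 212) = -sqrt(12 + 9*212)/3 = -sqrt(12 + 1908)/3 = -sqrt(1920)/3 = -8*sqrt(30)/3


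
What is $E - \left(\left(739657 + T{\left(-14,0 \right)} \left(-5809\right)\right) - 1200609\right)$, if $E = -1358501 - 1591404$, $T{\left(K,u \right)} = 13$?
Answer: $-2413436$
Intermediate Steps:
$E = -2949905$
$E - \left(\left(739657 + T{\left(-14,0 \right)} \left(-5809\right)\right) - 1200609\right) = -2949905 - \left(\left(739657 + 13 \left(-5809\right)\right) - 1200609\right) = -2949905 - \left(\left(739657 - 75517\right) - 1200609\right) = -2949905 - \left(664140 - 1200609\right) = -2949905 - -536469 = -2949905 + 536469 = -2413436$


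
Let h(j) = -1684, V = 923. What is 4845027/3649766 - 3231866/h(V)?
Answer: 1475464208603/768275743 ≈ 1920.5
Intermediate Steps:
4845027/3649766 - 3231866/h(V) = 4845027/3649766 - 3231866/(-1684) = 4845027*(1/3649766) - 3231866*(-1/1684) = 4845027/3649766 + 1615933/842 = 1475464208603/768275743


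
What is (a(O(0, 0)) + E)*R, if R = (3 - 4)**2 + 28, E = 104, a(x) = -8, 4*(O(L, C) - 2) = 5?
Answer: 2784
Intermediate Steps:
O(L, C) = 13/4 (O(L, C) = 2 + (1/4)*5 = 2 + 5/4 = 13/4)
R = 29 (R = (-1)**2 + 28 = 1 + 28 = 29)
(a(O(0, 0)) + E)*R = (-8 + 104)*29 = 96*29 = 2784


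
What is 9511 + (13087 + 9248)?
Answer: 31846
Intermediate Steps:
9511 + (13087 + 9248) = 9511 + 22335 = 31846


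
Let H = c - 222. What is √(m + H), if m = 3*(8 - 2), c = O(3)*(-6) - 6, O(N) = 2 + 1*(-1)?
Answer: 6*I*√6 ≈ 14.697*I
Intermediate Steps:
O(N) = 1 (O(N) = 2 - 1 = 1)
c = -12 (c = 1*(-6) - 6 = -6 - 6 = -12)
m = 18 (m = 3*6 = 18)
H = -234 (H = -12 - 222 = -234)
√(m + H) = √(18 - 234) = √(-216) = 6*I*√6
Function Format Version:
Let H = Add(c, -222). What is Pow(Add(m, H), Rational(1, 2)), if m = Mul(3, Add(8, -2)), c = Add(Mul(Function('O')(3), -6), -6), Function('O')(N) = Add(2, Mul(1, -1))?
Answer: Mul(6, I, Pow(6, Rational(1, 2))) ≈ Mul(14.697, I)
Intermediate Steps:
Function('O')(N) = 1 (Function('O')(N) = Add(2, -1) = 1)
c = -12 (c = Add(Mul(1, -6), -6) = Add(-6, -6) = -12)
m = 18 (m = Mul(3, 6) = 18)
H = -234 (H = Add(-12, -222) = -234)
Pow(Add(m, H), Rational(1, 2)) = Pow(Add(18, -234), Rational(1, 2)) = Pow(-216, Rational(1, 2)) = Mul(6, I, Pow(6, Rational(1, 2)))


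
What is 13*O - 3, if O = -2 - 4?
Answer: -81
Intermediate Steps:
O = -6
13*O - 3 = 13*(-6) - 3 = -78 - 3 = -81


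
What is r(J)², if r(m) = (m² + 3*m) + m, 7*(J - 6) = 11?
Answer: 18429849/2401 ≈ 7675.9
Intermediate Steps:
J = 53/7 (J = 6 + (⅐)*11 = 6 + 11/7 = 53/7 ≈ 7.5714)
r(m) = m² + 4*m
r(J)² = (53*(4 + 53/7)/7)² = ((53/7)*(81/7))² = (4293/49)² = 18429849/2401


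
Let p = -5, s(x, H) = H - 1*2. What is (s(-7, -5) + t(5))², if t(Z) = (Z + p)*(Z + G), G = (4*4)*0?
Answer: 49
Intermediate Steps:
s(x, H) = -2 + H (s(x, H) = H - 2 = -2 + H)
G = 0 (G = 16*0 = 0)
t(Z) = Z*(-5 + Z) (t(Z) = (Z - 5)*(Z + 0) = (-5 + Z)*Z = Z*(-5 + Z))
(s(-7, -5) + t(5))² = ((-2 - 5) + 5*(-5 + 5))² = (-7 + 5*0)² = (-7 + 0)² = (-7)² = 49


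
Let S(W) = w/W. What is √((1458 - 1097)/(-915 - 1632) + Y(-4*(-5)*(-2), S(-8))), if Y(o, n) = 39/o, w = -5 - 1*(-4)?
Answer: I*√321977590/16980 ≈ 1.0568*I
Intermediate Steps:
w = -1 (w = -5 + 4 = -1)
S(W) = -1/W
√((1458 - 1097)/(-915 - 1632) + Y(-4*(-5)*(-2), S(-8))) = √((1458 - 1097)/(-915 - 1632) + 39/((-4*(-5)*(-2)))) = √(361/(-2547) + 39/((20*(-2)))) = √(361*(-1/2547) + 39/(-40)) = √(-361/2547 + 39*(-1/40)) = √(-361/2547 - 39/40) = √(-113773/101880) = I*√321977590/16980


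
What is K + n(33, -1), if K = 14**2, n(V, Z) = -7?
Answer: 189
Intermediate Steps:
K = 196
K + n(33, -1) = 196 - 7 = 189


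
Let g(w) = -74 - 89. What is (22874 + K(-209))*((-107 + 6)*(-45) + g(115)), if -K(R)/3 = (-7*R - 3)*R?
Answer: 4111604308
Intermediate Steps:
g(w) = -163
K(R) = -3*R*(-3 - 7*R) (K(R) = -3*(-7*R - 3)*R = -3*(-3 - 7*R)*R = -3*R*(-3 - 7*R))
(22874 + K(-209))*((-107 + 6)*(-45) + g(115)) = (22874 + 3*(-209)*(3 + 7*(-209)))*((-107 + 6)*(-45) - 163) = (22874 + 3*(-209)*(3 - 1463))*(-101*(-45) - 163) = (22874 + 3*(-209)*(-1460))*(4545 - 163) = (22874 + 915420)*4382 = 938294*4382 = 4111604308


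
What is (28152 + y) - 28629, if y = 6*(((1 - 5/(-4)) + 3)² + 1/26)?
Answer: -32385/104 ≈ -311.39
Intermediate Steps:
y = 17223/104 (y = 6*(((1 - 5*(-1)/4) + 3)² + 1/26) = 6*(((1 - 1*(-5/4)) + 3)² + 1/26) = 6*(((1 + 5/4) + 3)² + 1/26) = 6*((9/4 + 3)² + 1/26) = 6*((21/4)² + 1/26) = 6*(441/16 + 1/26) = 6*(5741/208) = 17223/104 ≈ 165.61)
(28152 + y) - 28629 = (28152 + 17223/104) - 28629 = 2945031/104 - 28629 = -32385/104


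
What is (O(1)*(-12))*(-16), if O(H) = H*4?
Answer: 768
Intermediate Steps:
O(H) = 4*H
(O(1)*(-12))*(-16) = ((4*1)*(-12))*(-16) = (4*(-12))*(-16) = -48*(-16) = 768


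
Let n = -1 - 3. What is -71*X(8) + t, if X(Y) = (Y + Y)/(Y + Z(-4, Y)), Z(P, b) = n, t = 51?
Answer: -233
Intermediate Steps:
n = -4
Z(P, b) = -4
X(Y) = 2*Y/(-4 + Y) (X(Y) = (Y + Y)/(Y - 4) = (2*Y)/(-4 + Y) = 2*Y/(-4 + Y))
-71*X(8) + t = -142*8/(-4 + 8) + 51 = -142*8/4 + 51 = -71*4 + 51 = -284 + 51 = -233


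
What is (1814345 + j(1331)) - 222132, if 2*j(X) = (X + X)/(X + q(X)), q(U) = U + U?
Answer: 4776640/3 ≈ 1.5922e+6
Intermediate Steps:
q(U) = 2*U
j(X) = ⅓ (j(X) = ((X + X)/(X + 2*X))/2 = ((2*X)/((3*X)))/2 = ((2*X)*(1/(3*X)))/2 = (½)*(⅔) = ⅓)
(1814345 + j(1331)) - 222132 = (1814345 + ⅓) - 222132 = 5443036/3 - 222132 = 4776640/3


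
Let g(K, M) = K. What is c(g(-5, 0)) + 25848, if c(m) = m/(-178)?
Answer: 4600949/178 ≈ 25848.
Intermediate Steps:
c(m) = -m/178 (c(m) = m*(-1/178) = -m/178)
c(g(-5, 0)) + 25848 = -1/178*(-5) + 25848 = 5/178 + 25848 = 4600949/178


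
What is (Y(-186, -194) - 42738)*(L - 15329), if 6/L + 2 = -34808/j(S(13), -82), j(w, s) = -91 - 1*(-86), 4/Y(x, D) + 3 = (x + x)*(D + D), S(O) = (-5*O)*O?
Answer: 1645197045795710000/2511249867 ≈ 6.5513e+8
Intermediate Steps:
S(O) = -5*O**2
Y(x, D) = 4/(-3 + 4*D*x) (Y(x, D) = 4/(-3 + (x + x)*(D + D)) = 4/(-3 + (2*x)*(2*D)) = 4/(-3 + 4*D*x))
j(w, s) = -5 (j(w, s) = -91 + 86 = -5)
L = 15/17399 (L = 6/(-2 - 34808/(-5)) = 6/(-2 - 34808*(-1/5)) = 6/(-2 + 34808/5) = 6/(34798/5) = 6*(5/34798) = 15/17399 ≈ 0.00086212)
(Y(-186, -194) - 42738)*(L - 15329) = (4/(-3 + 4*(-194)*(-186)) - 42738)*(15/17399 - 15329) = (4/(-3 + 144336) - 42738)*(-266709256/17399) = (4/144333 - 42738)*(-266709256/17399) = -6168503750/144333*(-266709256/17399) = 1645197045795710000/2511249867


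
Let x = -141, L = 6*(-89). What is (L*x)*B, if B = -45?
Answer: -3388230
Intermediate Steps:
L = -534
(L*x)*B = -534*(-141)*(-45) = 75294*(-45) = -3388230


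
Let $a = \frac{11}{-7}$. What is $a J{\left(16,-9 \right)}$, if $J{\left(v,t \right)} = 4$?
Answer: $- \frac{44}{7} \approx -6.2857$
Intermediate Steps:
$a = - \frac{11}{7}$ ($a = 11 \left(- \frac{1}{7}\right) = - \frac{11}{7} \approx -1.5714$)
$a J{\left(16,-9 \right)} = \left(- \frac{11}{7}\right) 4 = - \frac{44}{7}$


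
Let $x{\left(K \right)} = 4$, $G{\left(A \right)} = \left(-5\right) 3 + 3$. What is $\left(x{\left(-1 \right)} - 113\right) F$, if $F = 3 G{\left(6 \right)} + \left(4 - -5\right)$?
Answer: $2943$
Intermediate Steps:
$G{\left(A \right)} = -12$ ($G{\left(A \right)} = -15 + 3 = -12$)
$F = -27$ ($F = 3 \left(-12\right) + \left(4 - -5\right) = -36 + \left(4 + 5\right) = -36 + 9 = -27$)
$\left(x{\left(-1 \right)} - 113\right) F = \left(4 - 113\right) \left(-27\right) = \left(-109\right) \left(-27\right) = 2943$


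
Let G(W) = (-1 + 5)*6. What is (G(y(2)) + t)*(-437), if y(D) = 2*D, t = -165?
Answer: 61617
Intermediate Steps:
G(W) = 24 (G(W) = 4*6 = 24)
(G(y(2)) + t)*(-437) = (24 - 165)*(-437) = -141*(-437) = 61617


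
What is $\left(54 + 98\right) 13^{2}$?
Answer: $25688$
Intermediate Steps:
$\left(54 + 98\right) 13^{2} = 152 \cdot 169 = 25688$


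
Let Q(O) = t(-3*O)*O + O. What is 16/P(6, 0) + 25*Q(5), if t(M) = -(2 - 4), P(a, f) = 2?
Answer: 383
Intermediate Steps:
t(M) = 2 (t(M) = -1*(-2) = 2)
Q(O) = 3*O (Q(O) = 2*O + O = 3*O)
16/P(6, 0) + 25*Q(5) = 16/2 + 25*(3*5) = 16*(½) + 25*15 = 8 + 375 = 383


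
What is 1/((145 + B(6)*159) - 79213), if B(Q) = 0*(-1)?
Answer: -1/79068 ≈ -1.2647e-5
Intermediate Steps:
B(Q) = 0
1/((145 + B(6)*159) - 79213) = 1/((145 + 0*159) - 79213) = 1/((145 + 0) - 79213) = 1/(145 - 79213) = 1/(-79068) = -1/79068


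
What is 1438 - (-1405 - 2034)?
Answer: 4877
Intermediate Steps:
1438 - (-1405 - 2034) = 1438 - 1*(-3439) = 1438 + 3439 = 4877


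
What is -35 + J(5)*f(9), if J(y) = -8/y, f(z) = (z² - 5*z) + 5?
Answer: -503/5 ≈ -100.60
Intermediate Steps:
f(z) = 5 + z² - 5*z
-35 + J(5)*f(9) = -35 + (-8/5)*(5 + 9² - 5*9) = -35 + (-8*⅕)*(5 + 81 - 45) = -35 - 8/5*41 = -35 - 328/5 = -503/5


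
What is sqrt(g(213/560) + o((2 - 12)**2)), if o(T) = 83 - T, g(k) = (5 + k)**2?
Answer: sqrt(3746969)/560 ≈ 3.4566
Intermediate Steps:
sqrt(g(213/560) + o((2 - 12)**2)) = sqrt((5 + 213/560)**2 + (83 - (2 - 12)**2)) = sqrt((5 + 213*(1/560))**2 + (83 - 1*(-10)**2)) = sqrt((5 + 213/560)**2 + (83 - 1*100)) = sqrt((3013/560)**2 + (83 - 100)) = sqrt(9078169/313600 - 17) = sqrt(3746969/313600) = sqrt(3746969)/560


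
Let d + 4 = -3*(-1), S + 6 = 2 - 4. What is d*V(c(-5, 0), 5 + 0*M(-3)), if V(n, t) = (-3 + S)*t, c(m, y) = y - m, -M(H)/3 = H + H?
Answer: 55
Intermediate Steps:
M(H) = -6*H (M(H) = -3*(H + H) = -6*H)
S = -8 (S = -6 + (2 - 4) = -6 - 2 = -8)
V(n, t) = -11*t (V(n, t) = (-3 - 8)*t = -11*t)
d = -1 (d = -4 - 3*(-1) = -4 + 3 = -1)
d*V(c(-5, 0), 5 + 0*M(-3)) = -(-11)*(5 + 0*(-6*(-3))) = -(-11)*(5 + 0*18) = -(-11)*(5 + 0) = -(-11)*5 = -1*(-55) = 55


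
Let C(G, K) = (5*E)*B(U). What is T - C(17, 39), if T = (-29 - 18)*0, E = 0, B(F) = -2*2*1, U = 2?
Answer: 0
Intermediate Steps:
B(F) = -4 (B(F) = -4*1 = -4)
T = 0 (T = -47*0 = 0)
C(G, K) = 0 (C(G, K) = (5*0)*(-4) = 0*(-4) = 0)
T - C(17, 39) = 0 - 1*0 = 0 + 0 = 0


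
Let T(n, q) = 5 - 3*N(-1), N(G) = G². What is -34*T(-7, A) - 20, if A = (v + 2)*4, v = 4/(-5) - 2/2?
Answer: -88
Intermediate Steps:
v = -9/5 (v = 4*(-⅕) - 2*½ = -⅘ - 1 = -9/5 ≈ -1.8000)
A = ⅘ (A = (-9/5 + 2)*4 = (⅕)*4 = ⅘ ≈ 0.80000)
T(n, q) = 2 (T(n, q) = 5 - 3*(-1)² = 5 - 3*1 = 5 - 3 = 2)
-34*T(-7, A) - 20 = -34*2 - 20 = -68 - 20 = -88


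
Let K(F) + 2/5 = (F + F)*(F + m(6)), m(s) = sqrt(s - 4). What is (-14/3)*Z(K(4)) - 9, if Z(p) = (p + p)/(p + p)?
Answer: -41/3 ≈ -13.667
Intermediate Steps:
m(s) = sqrt(-4 + s)
K(F) = -2/5 + 2*F*(F + sqrt(2)) (K(F) = -2/5 + (F + F)*(F + sqrt(-4 + 6)) = -2/5 + (2*F)*(F + sqrt(2)) = -2/5 + 2*F*(F + sqrt(2)))
Z(p) = 1 (Z(p) = (2*p)/((2*p)) = (2*p)*(1/(2*p)) = 1)
(-14/3)*Z(K(4)) - 9 = -14/3*1 - 9 = -14/3 - 9 = -41/3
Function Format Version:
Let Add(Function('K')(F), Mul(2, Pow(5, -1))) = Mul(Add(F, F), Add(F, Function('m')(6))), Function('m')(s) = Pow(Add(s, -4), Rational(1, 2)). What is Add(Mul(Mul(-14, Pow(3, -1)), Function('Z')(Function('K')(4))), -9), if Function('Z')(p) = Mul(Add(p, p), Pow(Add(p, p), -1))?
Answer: Rational(-41, 3) ≈ -13.667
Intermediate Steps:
Function('m')(s) = Pow(Add(-4, s), Rational(1, 2))
Function('K')(F) = Add(Rational(-2, 5), Mul(2, F, Add(F, Pow(2, Rational(1, 2))))) (Function('K')(F) = Add(Rational(-2, 5), Mul(Add(F, F), Add(F, Pow(Add(-4, 6), Rational(1, 2))))) = Add(Rational(-2, 5), Mul(Mul(2, F), Add(F, Pow(2, Rational(1, 2))))) = Add(Rational(-2, 5), Mul(2, F, Add(F, Pow(2, Rational(1, 2))))))
Function('Z')(p) = 1 (Function('Z')(p) = Mul(Mul(2, p), Pow(Mul(2, p), -1)) = Mul(Mul(2, p), Mul(Rational(1, 2), Pow(p, -1))) = 1)
Add(Mul(Mul(-14, Pow(3, -1)), Function('Z')(Function('K')(4))), -9) = Add(Mul(Mul(-14, Pow(3, -1)), 1), -9) = Add(Mul(Mul(-14, Rational(1, 3)), 1), -9) = Add(Mul(Rational(-14, 3), 1), -9) = Add(Rational(-14, 3), -9) = Rational(-41, 3)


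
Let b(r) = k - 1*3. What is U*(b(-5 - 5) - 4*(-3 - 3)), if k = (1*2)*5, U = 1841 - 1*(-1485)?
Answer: 103106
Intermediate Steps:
U = 3326 (U = 1841 + 1485 = 3326)
k = 10 (k = 2*5 = 10)
b(r) = 7 (b(r) = 10 - 1*3 = 10 - 3 = 7)
U*(b(-5 - 5) - 4*(-3 - 3)) = 3326*(7 - 4*(-3 - 3)) = 3326*(7 - 4*(-6)) = 3326*(7 + 24) = 3326*31 = 103106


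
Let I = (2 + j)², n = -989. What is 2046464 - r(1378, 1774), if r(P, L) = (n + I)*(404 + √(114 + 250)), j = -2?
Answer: 2446020 + 1978*√91 ≈ 2.4649e+6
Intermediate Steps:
I = 0 (I = (2 - 2)² = 0² = 0)
r(P, L) = -399556 - 1978*√91 (r(P, L) = (-989 + 0)*(404 + √(114 + 250)) = -989*(404 + √364) = -989*(404 + 2*√91) = -399556 - 1978*√91)
2046464 - r(1378, 1774) = 2046464 - (-399556 - 1978*√91) = 2046464 + (399556 + 1978*√91) = 2446020 + 1978*√91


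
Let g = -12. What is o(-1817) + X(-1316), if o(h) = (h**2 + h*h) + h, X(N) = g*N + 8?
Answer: 6616961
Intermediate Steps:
X(N) = 8 - 12*N (X(N) = -12*N + 8 = 8 - 12*N)
o(h) = h + 2*h**2 (o(h) = (h**2 + h**2) + h = 2*h**2 + h = h + 2*h**2)
o(-1817) + X(-1316) = -1817*(1 + 2*(-1817)) + (8 - 12*(-1316)) = -1817*(1 - 3634) + (8 + 15792) = -1817*(-3633) + 15800 = 6601161 + 15800 = 6616961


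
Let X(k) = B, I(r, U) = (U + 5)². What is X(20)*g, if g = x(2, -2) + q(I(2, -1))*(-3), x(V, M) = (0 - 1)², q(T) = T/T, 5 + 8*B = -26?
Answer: 31/4 ≈ 7.7500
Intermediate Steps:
I(r, U) = (5 + U)²
B = -31/8 (B = -5/8 + (⅛)*(-26) = -5/8 - 13/4 = -31/8 ≈ -3.8750)
q(T) = 1
x(V, M) = 1 (x(V, M) = (-1)² = 1)
g = -2 (g = 1 + 1*(-3) = 1 - 3 = -2)
X(k) = -31/8
X(20)*g = -31/8*(-2) = 31/4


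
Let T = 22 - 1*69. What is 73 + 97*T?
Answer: -4486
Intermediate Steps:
T = -47 (T = 22 - 69 = -47)
73 + 97*T = 73 + 97*(-47) = 73 - 4559 = -4486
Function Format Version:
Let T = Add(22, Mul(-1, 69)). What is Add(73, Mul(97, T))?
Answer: -4486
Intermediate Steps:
T = -47 (T = Add(22, -69) = -47)
Add(73, Mul(97, T)) = Add(73, Mul(97, -47)) = Add(73, -4559) = -4486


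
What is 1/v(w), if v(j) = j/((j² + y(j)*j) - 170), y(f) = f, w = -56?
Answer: -3051/28 ≈ -108.96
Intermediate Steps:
v(j) = j/(-170 + 2*j²) (v(j) = j/((j² + j*j) - 170) = j/((j² + j²) - 170) = j/(2*j² - 170) = j/(-170 + 2*j²))
1/v(w) = 1/((½)*(-56)/(-85 + (-56)²)) = 1/((½)*(-56)/(-85 + 3136)) = 1/((½)*(-56)/3051) = 1/((½)*(-56)*(1/3051)) = 1/(-28/3051) = -3051/28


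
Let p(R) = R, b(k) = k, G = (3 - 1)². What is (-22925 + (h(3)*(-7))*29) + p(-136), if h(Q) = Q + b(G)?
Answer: -24482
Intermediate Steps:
G = 4 (G = 2² = 4)
h(Q) = 4 + Q (h(Q) = Q + 4 = 4 + Q)
(-22925 + (h(3)*(-7))*29) + p(-136) = (-22925 + ((4 + 3)*(-7))*29) - 136 = (-22925 + (7*(-7))*29) - 136 = (-22925 - 49*29) - 136 = (-22925 - 1421) - 136 = -24346 - 136 = -24482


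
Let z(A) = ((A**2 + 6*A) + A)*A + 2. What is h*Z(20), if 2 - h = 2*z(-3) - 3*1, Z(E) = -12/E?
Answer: 213/5 ≈ 42.600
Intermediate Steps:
z(A) = 2 + A*(A**2 + 7*A) (z(A) = (A**2 + 7*A)*A + 2 = A*(A**2 + 7*A) + 2 = 2 + A*(A**2 + 7*A))
h = -71 (h = 2 - (2*(2 + (-3)**3 + 7*(-3)**2) - 3*1) = 2 - (2*(2 - 27 + 7*9) - 3) = 2 - (2*(2 - 27 + 63) - 3) = 2 - (2*38 - 3) = 2 - (76 - 3) = 2 - 1*73 = 2 - 73 = -71)
h*Z(20) = -(-852)/20 = -71*(-3/5) = 213/5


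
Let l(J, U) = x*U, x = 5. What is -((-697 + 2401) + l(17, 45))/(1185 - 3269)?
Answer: 1929/2084 ≈ 0.92562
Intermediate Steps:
l(J, U) = 5*U
-((-697 + 2401) + l(17, 45))/(1185 - 3269) = -((-697 + 2401) + 5*45)/(1185 - 3269) = -(1704 + 225)/(-2084) = -1929*(-1)/2084 = -1*(-1929/2084) = 1929/2084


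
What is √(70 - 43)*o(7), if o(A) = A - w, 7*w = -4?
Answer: 159*√3/7 ≈ 39.342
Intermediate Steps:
w = -4/7 (w = (⅐)*(-4) = -4/7 ≈ -0.57143)
o(A) = 4/7 + A (o(A) = A - 1*(-4/7) = A + 4/7 = 4/7 + A)
√(70 - 43)*o(7) = √(70 - 43)*(4/7 + 7) = √27*(53/7) = (3*√3)*(53/7) = 159*√3/7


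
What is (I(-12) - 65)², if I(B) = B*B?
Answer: 6241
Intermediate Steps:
I(B) = B²
(I(-12) - 65)² = ((-12)² - 65)² = (144 - 65)² = 79² = 6241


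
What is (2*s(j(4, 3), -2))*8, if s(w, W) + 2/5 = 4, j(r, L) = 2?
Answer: 288/5 ≈ 57.600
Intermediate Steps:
s(w, W) = 18/5 (s(w, W) = -2/5 + 4 = 18/5)
(2*s(j(4, 3), -2))*8 = (2*(18/5))*8 = (36/5)*8 = 288/5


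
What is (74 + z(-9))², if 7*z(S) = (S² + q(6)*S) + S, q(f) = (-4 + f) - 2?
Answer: 348100/49 ≈ 7104.1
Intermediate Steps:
q(f) = -6 + f
z(S) = S/7 + S²/7 (z(S) = ((S² + (-6 + 6)*S) + S)/7 = ((S² + 0*S) + S)/7 = ((S² + 0) + S)/7 = (S² + S)/7 = (S + S²)/7 = S/7 + S²/7)
(74 + z(-9))² = (74 + (⅐)*(-9)*(1 - 9))² = (74 + (⅐)*(-9)*(-8))² = (74 + 72/7)² = (590/7)² = 348100/49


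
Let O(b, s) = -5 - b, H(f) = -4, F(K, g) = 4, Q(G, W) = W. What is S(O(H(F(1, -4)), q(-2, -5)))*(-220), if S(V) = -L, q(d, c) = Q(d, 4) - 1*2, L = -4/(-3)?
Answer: 880/3 ≈ 293.33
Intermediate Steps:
L = 4/3 (L = -4*(-1/3) = 4/3 ≈ 1.3333)
q(d, c) = 2 (q(d, c) = 4 - 1*2 = 4 - 2 = 2)
S(V) = -4/3 (S(V) = -1*4/3 = -4/3)
S(O(H(F(1, -4)), q(-2, -5)))*(-220) = -4/3*(-220) = 880/3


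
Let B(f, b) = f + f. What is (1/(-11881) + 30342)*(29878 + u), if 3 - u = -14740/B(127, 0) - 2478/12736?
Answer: 8728599036986905629/9608592416 ≈ 9.0842e+8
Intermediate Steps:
B(f, b) = 2*f
u = 49515721/808736 (u = 3 - (-14740/(2*127) - 2478/12736) = 3 - (-14740/254 - 2478*1/12736) = 3 - (-14740*1/254 - 1239/6368) = 3 - (-7370/127 - 1239/6368) = 3 - 1*(-47089513/808736) = 3 + 47089513/808736 = 49515721/808736 ≈ 61.226)
(1/(-11881) + 30342)*(29878 + u) = (1/(-11881) + 30342)*(29878 + 49515721/808736) = (-1/11881 + 30342)*(24212929929/808736) = (360493301/11881)*(24212929929/808736) = 8728599036986905629/9608592416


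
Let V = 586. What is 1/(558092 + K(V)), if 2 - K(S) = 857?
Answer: 1/557237 ≈ 1.7946e-6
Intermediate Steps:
K(S) = -855 (K(S) = 2 - 1*857 = 2 - 857 = -855)
1/(558092 + K(V)) = 1/(558092 - 855) = 1/557237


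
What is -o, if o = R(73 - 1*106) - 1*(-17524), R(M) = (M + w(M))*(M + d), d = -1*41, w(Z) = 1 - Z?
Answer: -17450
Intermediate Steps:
d = -41
R(M) = -41 + M (R(M) = (M + (1 - M))*(M - 41) = 1*(-41 + M) = -41 + M)
o = 17450 (o = (-41 + (73 - 1*106)) - 1*(-17524) = (-41 + (73 - 106)) + 17524 = (-41 - 33) + 17524 = -74 + 17524 = 17450)
-o = -1*17450 = -17450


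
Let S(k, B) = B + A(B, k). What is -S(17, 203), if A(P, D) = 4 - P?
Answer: -4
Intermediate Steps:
S(k, B) = 4 (S(k, B) = B + (4 - B) = 4)
-S(17, 203) = -1*4 = -4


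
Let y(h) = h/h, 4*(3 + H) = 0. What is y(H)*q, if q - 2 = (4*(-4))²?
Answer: 258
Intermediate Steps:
H = -3 (H = -3 + (¼)*0 = -3 + 0 = -3)
y(h) = 1
q = 258 (q = 2 + (4*(-4))² = 2 + (-16)² = 2 + 256 = 258)
y(H)*q = 1*258 = 258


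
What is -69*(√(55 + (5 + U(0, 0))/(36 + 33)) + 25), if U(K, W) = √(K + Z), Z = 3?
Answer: -1725 - √(262200 + 69*√3) ≈ -2237.2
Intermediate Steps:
U(K, W) = √(3 + K) (U(K, W) = √(K + 3) = √(3 + K))
-69*(√(55 + (5 + U(0, 0))/(36 + 33)) + 25) = -69*(√(55 + (5 + √(3 + 0))/(36 + 33)) + 25) = -69*(√(55 + (5 + √3)/69) + 25) = -69*(√(55 + (5 + √3)*(1/69)) + 25) = -69*(√(55 + (5/69 + √3/69)) + 25) = -69*(√(3800/69 + √3/69) + 25) = -69*(25 + √(3800/69 + √3/69)) = -1725 - 69*√(3800/69 + √3/69)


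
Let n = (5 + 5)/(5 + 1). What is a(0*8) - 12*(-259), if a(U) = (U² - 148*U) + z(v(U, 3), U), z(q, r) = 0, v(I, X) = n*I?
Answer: 3108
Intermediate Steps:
n = 5/3 (n = 10/6 = 10*(⅙) = 5/3 ≈ 1.6667)
v(I, X) = 5*I/3
a(U) = U² - 148*U (a(U) = (U² - 148*U) + 0 = U² - 148*U)
a(0*8) - 12*(-259) = (0*8)*(-148 + 0*8) - 12*(-259) = 0*(-148 + 0) + 3108 = 0*(-148) + 3108 = 0 + 3108 = 3108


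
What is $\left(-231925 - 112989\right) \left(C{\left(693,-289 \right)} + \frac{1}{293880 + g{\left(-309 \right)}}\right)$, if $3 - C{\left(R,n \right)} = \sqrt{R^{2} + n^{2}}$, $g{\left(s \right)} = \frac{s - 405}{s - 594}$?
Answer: $- \frac{6537959553905}{6318437} + 344914 \sqrt{563770} \approx 2.5794 \cdot 10^{8}$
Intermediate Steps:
$g{\left(s \right)} = \frac{-405 + s}{-594 + s}$
$C{\left(R,n \right)} = 3 - \sqrt{R^{2} + n^{2}}$
$\left(-231925 - 112989\right) \left(C{\left(693,-289 \right)} + \frac{1}{293880 + g{\left(-309 \right)}}\right) = \left(-231925 - 112989\right) \left(\left(3 - \sqrt{693^{2} + \left(-289\right)^{2}}\right) + \frac{1}{293880 + \frac{-405 - 309}{-594 - 309}}\right) = - 344914 \left(\left(3 - \sqrt{480249 + 83521}\right) + \frac{1}{293880 + \frac{1}{-903} \left(-714\right)}\right) = - 344914 \left(\left(3 - \sqrt{563770}\right) + \frac{1}{293880 - - \frac{34}{43}}\right) = - 344914 \left(\left(3 - \sqrt{563770}\right) + \frac{1}{293880 + \frac{34}{43}}\right) = - 344914 \left(\left(3 - \sqrt{563770}\right) + \frac{1}{\frac{12636874}{43}}\right) = - 344914 \left(\left(3 - \sqrt{563770}\right) + \frac{43}{12636874}\right) = - 344914 \left(\frac{37910665}{12636874} - \sqrt{563770}\right) = - \frac{6537959553905}{6318437} + 344914 \sqrt{563770}$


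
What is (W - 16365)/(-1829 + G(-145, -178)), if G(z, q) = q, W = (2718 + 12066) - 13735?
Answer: 15316/2007 ≈ 7.6313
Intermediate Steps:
W = 1049 (W = 14784 - 13735 = 1049)
(W - 16365)/(-1829 + G(-145, -178)) = (1049 - 16365)/(-1829 - 178) = -15316/(-2007) = -15316*(-1/2007) = 15316/2007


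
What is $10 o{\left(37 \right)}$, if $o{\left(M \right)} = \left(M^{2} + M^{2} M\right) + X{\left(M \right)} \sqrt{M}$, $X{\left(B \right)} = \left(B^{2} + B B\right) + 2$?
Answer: $520220 + 27400 \sqrt{37} \approx 6.8689 \cdot 10^{5}$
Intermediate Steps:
$X{\left(B \right)} = 2 + 2 B^{2}$ ($X{\left(B \right)} = \left(B^{2} + B^{2}\right) + 2 = 2 B^{2} + 2 = 2 + 2 B^{2}$)
$o{\left(M \right)} = M^{2} + M^{3} + \sqrt{M} \left(2 + 2 M^{2}\right)$ ($o{\left(M \right)} = \left(M^{2} + M^{2} M\right) + \left(2 + 2 M^{2}\right) \sqrt{M} = \left(M^{2} + M^{3}\right) + \sqrt{M} \left(2 + 2 M^{2}\right) = M^{2} + M^{3} + \sqrt{M} \left(2 + 2 M^{2}\right)$)
$10 o{\left(37 \right)} = 10 \left(37^{2} + 37^{3} + 2 \sqrt{37} \left(1 + 37^{2}\right)\right) = 10 \left(1369 + 50653 + 2 \sqrt{37} \left(1 + 1369\right)\right) = 10 \left(1369 + 50653 + 2 \sqrt{37} \cdot 1370\right) = 10 \left(1369 + 50653 + 2740 \sqrt{37}\right) = 10 \left(52022 + 2740 \sqrt{37}\right) = 520220 + 27400 \sqrt{37}$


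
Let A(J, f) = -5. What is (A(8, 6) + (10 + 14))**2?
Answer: 361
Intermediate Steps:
(A(8, 6) + (10 + 14))**2 = (-5 + (10 + 14))**2 = (-5 + 24)**2 = 19**2 = 361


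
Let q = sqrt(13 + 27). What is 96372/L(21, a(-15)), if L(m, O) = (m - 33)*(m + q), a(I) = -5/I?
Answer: -168651/401 + 16062*sqrt(10)/401 ≈ -293.91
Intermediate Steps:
q = 2*sqrt(10) (q = sqrt(40) = 2*sqrt(10) ≈ 6.3246)
L(m, O) = (-33 + m)*(m + 2*sqrt(10)) (L(m, O) = (m - 33)*(m + 2*sqrt(10)) = (-33 + m)*(m + 2*sqrt(10)))
96372/L(21, a(-15)) = 96372/(21**2 - 66*sqrt(10) - 33*21 + 2*21*sqrt(10)) = 96372/(441 - 66*sqrt(10) - 693 + 42*sqrt(10)) = 96372/(-252 - 24*sqrt(10))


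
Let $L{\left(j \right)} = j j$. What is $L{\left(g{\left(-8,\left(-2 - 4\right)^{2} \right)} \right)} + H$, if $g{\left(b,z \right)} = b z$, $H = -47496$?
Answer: $35448$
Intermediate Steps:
$L{\left(j \right)} = j^{2}$
$L{\left(g{\left(-8,\left(-2 - 4\right)^{2} \right)} \right)} + H = \left(- 8 \left(-2 - 4\right)^{2}\right)^{2} - 47496 = \left(- 8 \left(-6\right)^{2}\right)^{2} - 47496 = \left(\left(-8\right) 36\right)^{2} - 47496 = \left(-288\right)^{2} - 47496 = 82944 - 47496 = 35448$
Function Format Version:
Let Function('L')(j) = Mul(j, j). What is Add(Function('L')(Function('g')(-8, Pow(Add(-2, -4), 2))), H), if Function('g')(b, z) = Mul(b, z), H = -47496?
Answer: 35448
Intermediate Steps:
Function('L')(j) = Pow(j, 2)
Add(Function('L')(Function('g')(-8, Pow(Add(-2, -4), 2))), H) = Add(Pow(Mul(-8, Pow(Add(-2, -4), 2)), 2), -47496) = Add(Pow(Mul(-8, Pow(-6, 2)), 2), -47496) = Add(Pow(Mul(-8, 36), 2), -47496) = Add(Pow(-288, 2), -47496) = Add(82944, -47496) = 35448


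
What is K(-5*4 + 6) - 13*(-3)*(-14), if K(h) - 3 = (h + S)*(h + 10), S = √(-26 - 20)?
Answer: -487 - 4*I*√46 ≈ -487.0 - 27.129*I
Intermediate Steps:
S = I*√46 (S = √(-46) = I*√46 ≈ 6.7823*I)
K(h) = 3 + (10 + h)*(h + I*√46) (K(h) = 3 + (h + I*√46)*(h + 10) = 3 + (h + I*√46)*(10 + h) = 3 + (10 + h)*(h + I*√46))
K(-5*4 + 6) - 13*(-3)*(-14) = (3 + (-5*4 + 6)² + 10*(-5*4 + 6) + 10*I*√46 + I*(-5*4 + 6)*√46) - 13*(-3)*(-14) = (3 + (-20 + 6)² + 10*(-20 + 6) + 10*I*√46 + I*(-20 + 6)*√46) + 39*(-14) = (3 + (-14)² + 10*(-14) + 10*I*√46 + I*(-14)*√46) - 546 = (3 + 196 - 140 + 10*I*√46 - 14*I*√46) - 546 = (59 - 4*I*√46) - 546 = -487 - 4*I*√46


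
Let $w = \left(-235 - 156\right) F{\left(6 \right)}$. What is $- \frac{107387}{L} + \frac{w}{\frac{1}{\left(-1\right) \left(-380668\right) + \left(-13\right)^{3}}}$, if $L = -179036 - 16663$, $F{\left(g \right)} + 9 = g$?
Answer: $\frac{12411411840572}{27957} \approx 4.4395 \cdot 10^{8}$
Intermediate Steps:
$F{\left(g \right)} = -9 + g$
$L = -195699$ ($L = -179036 - 16663 = -195699$)
$w = 1173$ ($w = \left(-235 - 156\right) \left(-9 + 6\right) = \left(-391\right) \left(-3\right) = 1173$)
$- \frac{107387}{L} + \frac{w}{\frac{1}{\left(-1\right) \left(-380668\right) + \left(-13\right)^{3}}} = - \frac{107387}{-195699} + \frac{1173}{\frac{1}{\left(-1\right) \left(-380668\right) + \left(-13\right)^{3}}} = \left(-107387\right) \left(- \frac{1}{195699}\right) + \frac{1173}{\frac{1}{380668 - 2197}} = \frac{15341}{27957} + \frac{1173}{\frac{1}{378471}} = \frac{15341}{27957} + 1173 \frac{1}{\frac{1}{378471}} = \frac{15341}{27957} + 1173 \cdot 378471 = \frac{15341}{27957} + 443946483 = \frac{12411411840572}{27957}$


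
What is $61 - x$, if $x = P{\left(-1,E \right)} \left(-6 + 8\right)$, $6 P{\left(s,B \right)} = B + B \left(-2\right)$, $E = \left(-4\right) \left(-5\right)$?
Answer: $\frac{203}{3} \approx 67.667$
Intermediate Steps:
$E = 20$
$P{\left(s,B \right)} = - \frac{B}{6}$ ($P{\left(s,B \right)} = \frac{B + B \left(-2\right)}{6} = \frac{B - 2 B}{6} = \frac{\left(-1\right) B}{6} = - \frac{B}{6}$)
$x = - \frac{20}{3}$ ($x = \left(- \frac{1}{6}\right) 20 \left(-6 + 8\right) = \left(- \frac{10}{3}\right) 2 = - \frac{20}{3} \approx -6.6667$)
$61 - x = 61 - - \frac{20}{3} = 61 + \frac{20}{3} = \frac{203}{3}$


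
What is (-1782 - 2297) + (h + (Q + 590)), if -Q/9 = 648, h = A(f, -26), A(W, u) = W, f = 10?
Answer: -9311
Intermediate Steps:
h = 10
Q = -5832 (Q = -9*648 = -5832)
(-1782 - 2297) + (h + (Q + 590)) = (-1782 - 2297) + (10 + (-5832 + 590)) = -4079 + (10 - 5242) = -4079 - 5232 = -9311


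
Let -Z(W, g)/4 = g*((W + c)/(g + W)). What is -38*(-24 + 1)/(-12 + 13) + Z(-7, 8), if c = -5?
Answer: 1258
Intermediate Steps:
Z(W, g) = -4*g*(-5 + W)/(W + g) (Z(W, g) = -4*g*(W - 5)/(g + W) = -4*g*(-5 + W)/(W + g))
-38*(-24 + 1)/(-12 + 13) + Z(-7, 8) = -38*(-24 + 1)/(-12 + 13) + 4*8*(5 - 1*(-7))/(-7 + 8) = -(-874)/1 + 4*8*(5 + 7)/1 = -(-874) + 4*8*1*12 = -38*(-23) + 384 = 874 + 384 = 1258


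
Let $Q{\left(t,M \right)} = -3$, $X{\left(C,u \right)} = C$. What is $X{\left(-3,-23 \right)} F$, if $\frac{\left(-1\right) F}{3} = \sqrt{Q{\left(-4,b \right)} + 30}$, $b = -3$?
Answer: $27 \sqrt{3} \approx 46.765$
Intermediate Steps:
$F = - 9 \sqrt{3}$ ($F = - 3 \sqrt{-3 + 30} = - 3 \sqrt{27} = - 3 \cdot 3 \sqrt{3} = - 9 \sqrt{3} \approx -15.588$)
$X{\left(-3,-23 \right)} F = - 3 \left(- 9 \sqrt{3}\right) = 27 \sqrt{3}$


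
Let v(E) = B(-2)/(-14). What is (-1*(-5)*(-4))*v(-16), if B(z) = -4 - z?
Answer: -20/7 ≈ -2.8571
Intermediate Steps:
v(E) = ⅐ (v(E) = (-4 - 1*(-2))/(-14) = (-4 + 2)*(-1/14) = -2*(-1/14) = ⅐)
(-1*(-5)*(-4))*v(-16) = (-1*(-5)*(-4))*(⅐) = (5*(-4))*(⅐) = -20*⅐ = -20/7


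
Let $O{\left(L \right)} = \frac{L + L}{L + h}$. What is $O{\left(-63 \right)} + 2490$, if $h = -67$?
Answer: $\frac{161913}{65} \approx 2491.0$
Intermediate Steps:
$O{\left(L \right)} = \frac{2 L}{-67 + L}$ ($O{\left(L \right)} = \frac{L + L}{L - 67} = \frac{2 L}{-67 + L}$)
$O{\left(-63 \right)} + 2490 = 2 \left(-63\right) \frac{1}{-67 - 63} + 2490 = 2 \left(-63\right) \frac{1}{-130} + 2490 = 2 \left(-63\right) \left(- \frac{1}{130}\right) + 2490 = \frac{63}{65} + 2490 = \frac{161913}{65}$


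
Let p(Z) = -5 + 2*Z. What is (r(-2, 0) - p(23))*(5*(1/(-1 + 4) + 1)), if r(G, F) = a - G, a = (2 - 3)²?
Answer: -760/3 ≈ -253.33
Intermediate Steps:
a = 1 (a = (-1)² = 1)
r(G, F) = 1 - G
(r(-2, 0) - p(23))*(5*(1/(-1 + 4) + 1)) = ((1 - 1*(-2)) - (-5 + 2*23))*(5*(1/(-1 + 4) + 1)) = ((1 + 2) - (-5 + 46))*(5*(1/3 + 1)) = (3 - 1*41)*(5*(⅓ + 1)) = (3 - 41)*(5*(4/3)) = -38*20/3 = -760/3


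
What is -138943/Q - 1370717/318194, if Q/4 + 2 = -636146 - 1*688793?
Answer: -3610132890923/843176553108 ≈ -4.2816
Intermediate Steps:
Q = -5299764 (Q = -8 + 4*(-636146 - 1*688793) = -8 + 4*(-636146 - 688793) = -8 + 4*(-1324939) = -8 - 5299756 = -5299764)
-138943/Q - 1370717/318194 = -138943/(-5299764) - 1370717/318194 = -138943*(-1/5299764) - 1370717*1/318194 = 138943/5299764 - 1370717/318194 = -3610132890923/843176553108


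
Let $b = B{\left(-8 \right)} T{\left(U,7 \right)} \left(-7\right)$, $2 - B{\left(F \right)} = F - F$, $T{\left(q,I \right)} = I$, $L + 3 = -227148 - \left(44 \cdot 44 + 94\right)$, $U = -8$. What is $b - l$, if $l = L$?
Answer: $229083$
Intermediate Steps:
$L = -229181$ ($L = -3 - \left(227242 + 1936\right) = -3 - 229178 = -229181$)
$l = -229181$
$B{\left(F \right)} = 2$ ($B{\left(F \right)} = 2 - \left(F - F\right) = 2 - 0 = 2 + 0 = 2$)
$b = -98$ ($b = 2 \cdot 7 \left(-7\right) = 14 \left(-7\right) = -98$)
$b - l = -98 - -229181 = -98 + 229181 = 229083$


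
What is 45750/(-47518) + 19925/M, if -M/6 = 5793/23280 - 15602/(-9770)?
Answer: -1795498807125875/997431734703 ≈ -1800.1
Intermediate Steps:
M = -41981217/3790760 (M = -6*(5793/23280 - 15602/(-9770)) = -6*(5793*(1/23280) - 15602*(-1/9770)) = -6*(1931/7760 + 7801/4885) = -6*13993739/7581520 = -41981217/3790760 ≈ -11.075)
45750/(-47518) + 19925/M = 45750/(-47518) + 19925/(-41981217/3790760) = 45750*(-1/47518) + 19925*(-3790760/41981217) = -22875/23759 - 75530893000/41981217 = -1795498807125875/997431734703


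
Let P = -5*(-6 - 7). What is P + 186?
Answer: 251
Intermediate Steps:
P = 65 (P = -5*(-13) = 65)
P + 186 = 65 + 186 = 251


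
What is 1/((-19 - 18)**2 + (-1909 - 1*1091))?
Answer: -1/1631 ≈ -0.00061312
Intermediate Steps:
1/((-19 - 18)**2 + (-1909 - 1*1091)) = 1/((-37)**2 + (-1909 - 1091)) = 1/(1369 - 3000) = 1/(-1631) = -1/1631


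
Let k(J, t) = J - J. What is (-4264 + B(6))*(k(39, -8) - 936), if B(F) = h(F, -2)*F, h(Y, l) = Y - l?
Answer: 3946176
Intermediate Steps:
B(F) = F*(2 + F) (B(F) = (F - 1*(-2))*F = (F + 2)*F = (2 + F)*F = F*(2 + F))
k(J, t) = 0
(-4264 + B(6))*(k(39, -8) - 936) = (-4264 + 6*(2 + 6))*(0 - 936) = (-4264 + 6*8)*(-936) = (-4264 + 48)*(-936) = -4216*(-936) = 3946176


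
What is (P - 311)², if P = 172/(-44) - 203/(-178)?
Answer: 377436980881/3833764 ≈ 98451.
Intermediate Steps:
P = -5421/1958 (P = 172*(-1/44) - 203*(-1/178) = -43/11 + 203/178 = -5421/1958 ≈ -2.7686)
(P - 311)² = (-5421/1958 - 311)² = (-614359/1958)² = 377436980881/3833764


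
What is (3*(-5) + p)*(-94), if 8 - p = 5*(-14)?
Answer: -5922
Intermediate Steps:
p = 78 (p = 8 - 5*(-14) = 8 - 1*(-70) = 8 + 70 = 78)
(3*(-5) + p)*(-94) = (3*(-5) + 78)*(-94) = (-15 + 78)*(-94) = 63*(-94) = -5922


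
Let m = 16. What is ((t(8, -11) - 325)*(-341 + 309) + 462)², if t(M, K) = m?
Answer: 107122500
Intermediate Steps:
t(M, K) = 16
((t(8, -11) - 325)*(-341 + 309) + 462)² = ((16 - 325)*(-341 + 309) + 462)² = (-309*(-32) + 462)² = (9888 + 462)² = 10350² = 107122500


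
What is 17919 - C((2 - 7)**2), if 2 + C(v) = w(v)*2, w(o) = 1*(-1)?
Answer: 17923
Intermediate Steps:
w(o) = -1
C(v) = -4 (C(v) = -2 - 1*2 = -2 - 2 = -4)
17919 - C((2 - 7)**2) = 17919 - 1*(-4) = 17919 + 4 = 17923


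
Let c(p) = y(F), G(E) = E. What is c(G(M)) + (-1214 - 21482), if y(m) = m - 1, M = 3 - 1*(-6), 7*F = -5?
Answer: -158884/7 ≈ -22698.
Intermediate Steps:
F = -5/7 (F = (⅐)*(-5) = -5/7 ≈ -0.71429)
M = 9 (M = 3 + 6 = 9)
y(m) = -1 + m
c(p) = -12/7 (c(p) = -1 - 5/7 = -12/7)
c(G(M)) + (-1214 - 21482) = -12/7 + (-1214 - 21482) = -12/7 - 22696 = -158884/7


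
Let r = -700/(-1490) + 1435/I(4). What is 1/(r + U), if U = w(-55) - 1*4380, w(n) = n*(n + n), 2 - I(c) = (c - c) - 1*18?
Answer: 596/1038363 ≈ 0.00057398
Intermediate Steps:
I(c) = 20 (I(c) = 2 - ((c - c) - 1*18) = 2 - (0 - 18) = 2 - 1*(-18) = 2 + 18 = 20)
w(n) = 2*n² (w(n) = n*(2*n) = 2*n²)
U = 1670 (U = 2*(-55)² - 1*4380 = 2*3025 - 4380 = 6050 - 4380 = 1670)
r = 43043/596 (r = -700/(-1490) + 1435/20 = -700*(-1/1490) + 1435*(1/20) = 70/149 + 287/4 = 43043/596 ≈ 72.220)
1/(r + U) = 1/(43043/596 + 1670) = 1/(1038363/596) = 596/1038363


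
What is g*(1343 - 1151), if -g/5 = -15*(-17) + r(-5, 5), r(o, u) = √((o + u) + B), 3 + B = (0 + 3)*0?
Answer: -244800 - 960*I*√3 ≈ -2.448e+5 - 1662.8*I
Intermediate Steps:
B = -3 (B = -3 + (0 + 3)*0 = -3 + 3*0 = -3 + 0 = -3)
r(o, u) = √(-3 + o + u) (r(o, u) = √((o + u) - 3) = √(-3 + o + u))
g = -1275 - 5*I*√3 (g = -5*(-15*(-17) + √(-3 - 5 + 5)) = -5*(255 + √(-3)) = -5*(255 + I*√3) = -1275 - 5*I*√3 ≈ -1275.0 - 8.6602*I)
g*(1343 - 1151) = (-1275 - 5*I*√3)*(1343 - 1151) = (-1275 - 5*I*√3)*192 = -244800 - 960*I*√3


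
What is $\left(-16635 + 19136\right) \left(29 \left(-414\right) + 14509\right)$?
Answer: $6260003$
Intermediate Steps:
$\left(-16635 + 19136\right) \left(29 \left(-414\right) + 14509\right) = 2501 \left(-12006 + 14509\right) = 2501 \cdot 2503 = 6260003$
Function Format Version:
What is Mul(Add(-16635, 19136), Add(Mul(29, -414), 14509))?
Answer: 6260003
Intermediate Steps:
Mul(Add(-16635, 19136), Add(Mul(29, -414), 14509)) = Mul(2501, Add(-12006, 14509)) = Mul(2501, 2503) = 6260003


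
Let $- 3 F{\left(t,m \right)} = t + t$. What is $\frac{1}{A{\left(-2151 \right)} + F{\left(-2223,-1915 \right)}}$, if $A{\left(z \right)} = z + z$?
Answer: $- \frac{1}{2820} \approx -0.00035461$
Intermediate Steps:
$A{\left(z \right)} = 2 z$
$F{\left(t,m \right)} = - \frac{2 t}{3}$ ($F{\left(t,m \right)} = - \frac{t + t}{3} = - \frac{2 t}{3}$)
$\frac{1}{A{\left(-2151 \right)} + F{\left(-2223,-1915 \right)}} = \frac{1}{2 \left(-2151\right) - -1482} = \frac{1}{-4302 + 1482} = \frac{1}{-2820} = - \frac{1}{2820}$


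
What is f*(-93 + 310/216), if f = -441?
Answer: 484561/12 ≈ 40380.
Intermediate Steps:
f*(-93 + 310/216) = -441*(-93 + 310/216) = -441*(-93 + 310*(1/216)) = -441*(-93 + 155/108) = -441*(-9889/108) = 484561/12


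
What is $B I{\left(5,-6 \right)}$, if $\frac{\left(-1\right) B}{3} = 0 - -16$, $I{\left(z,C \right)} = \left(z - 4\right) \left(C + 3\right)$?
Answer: $144$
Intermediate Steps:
$I{\left(z,C \right)} = \left(-4 + z\right) \left(3 + C\right)$
$B = -48$ ($B = - 3 \left(0 - -16\right) = - 3 \left(0 + 16\right) = \left(-3\right) 16 = -48$)
$B I{\left(5,-6 \right)} = - 48 \left(-12 - -24 + 3 \cdot 5 - 30\right) = - 48 \left(-12 + 24 + 15 - 30\right) = \left(-48\right) \left(-3\right) = 144$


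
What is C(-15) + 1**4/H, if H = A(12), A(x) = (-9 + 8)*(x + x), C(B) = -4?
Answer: -97/24 ≈ -4.0417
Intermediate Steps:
A(x) = -2*x
H = -24 (H = -2*12 = -24)
C(-15) + 1**4/H = -4 + 1**4/(-24) = -4 + 1*(-1/24) = -4 - 1/24 = -97/24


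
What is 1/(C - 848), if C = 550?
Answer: -1/298 ≈ -0.0033557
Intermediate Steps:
1/(C - 848) = 1/(550 - 848) = 1/(-298) = -1/298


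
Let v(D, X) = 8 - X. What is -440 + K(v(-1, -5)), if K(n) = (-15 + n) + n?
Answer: -429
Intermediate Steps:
K(n) = -15 + 2*n
-440 + K(v(-1, -5)) = -440 + (-15 + 2*(8 - 1*(-5))) = -440 + (-15 + 2*(8 + 5)) = -440 + (-15 + 2*13) = -440 + (-15 + 26) = -440 + 11 = -429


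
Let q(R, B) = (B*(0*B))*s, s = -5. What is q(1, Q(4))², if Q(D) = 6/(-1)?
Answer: 0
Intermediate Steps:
Q(D) = -6 (Q(D) = 6*(-1) = -6)
q(R, B) = 0 (q(R, B) = (B*(0*B))*(-5) = (B*0)*(-5) = 0*(-5) = 0)
q(1, Q(4))² = 0² = 0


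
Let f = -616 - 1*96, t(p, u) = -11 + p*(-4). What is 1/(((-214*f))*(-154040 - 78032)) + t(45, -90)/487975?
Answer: -6753826668711/17254965081385600 ≈ -0.00039141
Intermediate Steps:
t(p, u) = -11 - 4*p
f = -712 (f = -616 - 96 = -712)
1/(((-214*f))*(-154040 - 78032)) + t(45, -90)/487975 = 1/(((-214*(-712)))*(-154040 - 78032)) + (-11 - 4*45)/487975 = 1/(152368*(-232072)) + (-11 - 180)*(1/487975) = (1/152368)*(-1/232072) - 191*1/487975 = -1/35360346496 - 191/487975 = -6753826668711/17254965081385600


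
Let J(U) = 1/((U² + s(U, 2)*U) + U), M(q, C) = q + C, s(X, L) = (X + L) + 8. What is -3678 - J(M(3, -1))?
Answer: -110341/30 ≈ -3678.0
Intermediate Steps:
s(X, L) = 8 + L + X (s(X, L) = (L + X) + 8 = 8 + L + X)
M(q, C) = C + q
J(U) = 1/(U + U² + U*(10 + U)) (J(U) = 1/((U² + (8 + 2 + U)*U) + U) = 1/((U² + (10 + U)*U) + U) = 1/((U² + U*(10 + U)) + U) = 1/(U + U² + U*(10 + U)))
-3678 - J(M(3, -1)) = -3678 - 1/((-1 + 3)*(11 + 2*(-1 + 3))) = -3678 - 1/(2*(11 + 2*2)) = -3678 - 1/(2*(11 + 4)) = -3678 - 1/(2*15) = -3678 - 1*1/30 = -3678 - 1/30 = -110341/30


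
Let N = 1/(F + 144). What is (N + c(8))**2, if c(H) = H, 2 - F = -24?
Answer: 1852321/28900 ≈ 64.094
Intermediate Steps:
F = 26 (F = 2 - 1*(-24) = 2 + 24 = 26)
N = 1/170 (N = 1/(26 + 144) = 1/170 ≈ 0.0058824)
(N + c(8))**2 = (1/170 + 8)**2 = (1361/170)**2 = 1852321/28900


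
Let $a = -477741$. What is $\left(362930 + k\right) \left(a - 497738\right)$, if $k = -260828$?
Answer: $-99598356858$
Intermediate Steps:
$\left(362930 + k\right) \left(a - 497738\right) = \left(362930 - 260828\right) \left(-477741 - 497738\right) = 102102 \left(-975479\right) = -99598356858$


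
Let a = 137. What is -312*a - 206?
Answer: -42950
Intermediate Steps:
-312*a - 206 = -312*137 - 206 = -42744 - 206 = -42950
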